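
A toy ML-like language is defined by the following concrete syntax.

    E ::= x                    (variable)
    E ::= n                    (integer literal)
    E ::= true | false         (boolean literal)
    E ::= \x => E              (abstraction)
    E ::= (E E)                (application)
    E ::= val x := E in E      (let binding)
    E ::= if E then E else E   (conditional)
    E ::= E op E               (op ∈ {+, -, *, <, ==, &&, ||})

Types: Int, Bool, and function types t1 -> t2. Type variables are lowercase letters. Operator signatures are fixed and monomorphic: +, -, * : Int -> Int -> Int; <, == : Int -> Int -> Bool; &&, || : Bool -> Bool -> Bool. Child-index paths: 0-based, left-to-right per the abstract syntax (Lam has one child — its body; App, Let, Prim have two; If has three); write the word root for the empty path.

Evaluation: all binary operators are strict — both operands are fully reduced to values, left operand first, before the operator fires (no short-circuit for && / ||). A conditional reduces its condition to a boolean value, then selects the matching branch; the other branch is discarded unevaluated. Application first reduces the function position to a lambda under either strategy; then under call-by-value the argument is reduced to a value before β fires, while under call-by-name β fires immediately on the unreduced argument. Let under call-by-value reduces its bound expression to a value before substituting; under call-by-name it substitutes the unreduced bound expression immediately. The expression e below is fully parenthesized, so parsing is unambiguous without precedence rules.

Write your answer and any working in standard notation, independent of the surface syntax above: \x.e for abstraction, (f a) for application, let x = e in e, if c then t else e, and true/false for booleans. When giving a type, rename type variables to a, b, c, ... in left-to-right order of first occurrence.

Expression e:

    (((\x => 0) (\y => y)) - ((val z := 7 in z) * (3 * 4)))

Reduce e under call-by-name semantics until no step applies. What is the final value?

Answer: -84

Trace:
step 0: (((\x.0) (\y.y)) - ((let z = 7 in z) * (3 * 4)))
step 1: [beta@0] (0 - ((let z = 7 in z) * (3 * 4)))
step 2: [let@1.0] (0 - (7 * (3 * 4)))
step 3: [delta@1.1] (0 - (7 * 12))
step 4: [delta@1] (0 - 84)
step 5: [delta@root] -84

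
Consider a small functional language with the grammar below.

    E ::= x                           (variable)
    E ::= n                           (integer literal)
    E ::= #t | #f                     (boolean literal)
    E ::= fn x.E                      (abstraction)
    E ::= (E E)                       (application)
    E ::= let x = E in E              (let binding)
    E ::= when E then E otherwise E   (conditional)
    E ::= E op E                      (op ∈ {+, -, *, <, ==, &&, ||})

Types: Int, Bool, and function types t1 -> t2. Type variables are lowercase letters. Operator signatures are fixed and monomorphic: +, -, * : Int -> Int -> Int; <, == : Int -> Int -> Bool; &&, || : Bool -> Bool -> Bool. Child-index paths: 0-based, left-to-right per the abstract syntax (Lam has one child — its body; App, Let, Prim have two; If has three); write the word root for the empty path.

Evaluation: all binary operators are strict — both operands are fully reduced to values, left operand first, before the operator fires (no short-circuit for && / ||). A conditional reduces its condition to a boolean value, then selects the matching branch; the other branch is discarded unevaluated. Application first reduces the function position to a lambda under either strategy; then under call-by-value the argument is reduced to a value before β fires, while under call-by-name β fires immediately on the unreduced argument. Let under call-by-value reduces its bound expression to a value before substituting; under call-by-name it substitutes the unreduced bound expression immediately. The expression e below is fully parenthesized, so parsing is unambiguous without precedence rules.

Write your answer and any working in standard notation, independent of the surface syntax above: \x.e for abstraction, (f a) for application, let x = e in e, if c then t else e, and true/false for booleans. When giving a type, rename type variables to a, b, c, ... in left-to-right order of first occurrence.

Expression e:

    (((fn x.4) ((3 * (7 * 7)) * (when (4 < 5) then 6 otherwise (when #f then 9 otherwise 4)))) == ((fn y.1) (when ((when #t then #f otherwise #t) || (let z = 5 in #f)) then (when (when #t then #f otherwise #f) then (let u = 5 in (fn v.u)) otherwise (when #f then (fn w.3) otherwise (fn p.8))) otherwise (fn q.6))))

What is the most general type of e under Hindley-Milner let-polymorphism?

Trace:
\x._ : a -> Int
  unify Int ~ Int
  unify Int ~ Int
  unify Int ~ Int
  unify Int ~ Int
  unify Int ~ Int
  unify Int ~ Int
  unify Int ~ Int
  unify Bool ~ Bool
  unify Bool ~ Bool
  unify Int ~ Int
  unify Int ~ Int
  unify Int ~ Int
  unify a -> Int ~ Int -> b
  unify a ~ Int
  unify Int ~ b
_ _ : Int
  unify Int ~ Int
\y._ : c -> Int
  unify Bool ~ Bool
  unify Bool ~ Bool
  unify Bool ~ Bool
let z : Int
  unify Bool ~ Bool
  unify Bool ~ Bool
  unify Bool ~ Bool
  unify Bool ~ Bool
  unify Bool ~ Bool
let u : Int
u : Int
\v._ : d -> Int
  unify Bool ~ Bool
\w._ : e -> Int
\p._ : f -> Int
  unify e -> Int ~ f -> Int
  unify e ~ f
  unify Int ~ Int
  unify d -> Int ~ f -> Int
  unify d ~ f
  unify Int ~ Int
\q._ : g -> Int
  unify f -> Int ~ g -> Int
  unify f ~ g
  unify Int ~ Int
  unify c -> Int ~ (g -> Int) -> h
  unify c ~ g -> Int
  unify Int ~ h
_ _ : Int
  unify Int ~ Int

Answer: Bool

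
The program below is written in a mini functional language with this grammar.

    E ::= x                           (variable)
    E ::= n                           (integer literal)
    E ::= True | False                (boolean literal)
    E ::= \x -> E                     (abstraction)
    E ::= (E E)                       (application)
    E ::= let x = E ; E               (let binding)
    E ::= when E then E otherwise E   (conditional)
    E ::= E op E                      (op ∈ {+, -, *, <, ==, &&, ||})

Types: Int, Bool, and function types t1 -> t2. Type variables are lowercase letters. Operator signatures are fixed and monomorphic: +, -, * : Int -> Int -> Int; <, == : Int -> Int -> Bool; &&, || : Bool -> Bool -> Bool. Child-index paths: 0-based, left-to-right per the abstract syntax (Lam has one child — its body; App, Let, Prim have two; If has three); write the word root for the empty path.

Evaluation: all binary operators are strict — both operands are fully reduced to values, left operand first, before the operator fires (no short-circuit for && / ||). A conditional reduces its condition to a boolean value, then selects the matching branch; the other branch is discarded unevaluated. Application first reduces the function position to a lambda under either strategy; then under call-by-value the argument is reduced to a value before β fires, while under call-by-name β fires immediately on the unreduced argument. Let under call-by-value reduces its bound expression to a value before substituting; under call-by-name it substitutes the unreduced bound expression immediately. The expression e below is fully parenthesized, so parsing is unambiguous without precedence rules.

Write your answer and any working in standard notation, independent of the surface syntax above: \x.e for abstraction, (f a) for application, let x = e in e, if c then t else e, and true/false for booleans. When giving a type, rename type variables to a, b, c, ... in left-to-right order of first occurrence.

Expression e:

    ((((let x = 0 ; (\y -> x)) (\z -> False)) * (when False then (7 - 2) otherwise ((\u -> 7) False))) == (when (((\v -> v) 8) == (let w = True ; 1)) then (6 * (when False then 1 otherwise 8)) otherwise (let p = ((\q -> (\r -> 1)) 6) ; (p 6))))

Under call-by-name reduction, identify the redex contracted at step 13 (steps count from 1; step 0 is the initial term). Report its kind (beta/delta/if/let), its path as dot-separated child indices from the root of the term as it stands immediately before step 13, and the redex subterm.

Working:
step 0: ((((let x = 0 in (\y.x)) (\z.false)) * (if false then (7 - 2) else ((\u.7) false))) == (if (((\v.v) 8) == (let w = true in 1)) then (6 * (if false then 1 else 8)) else (let p = ((\q.(\r.1)) 6) in (p 6))))
step 1: [let@0.0.0] ((((\y.0) (\z.false)) * (if false then (7 - 2) else ((\u.7) false))) == (if (((\v.v) 8) == (let w = true in 1)) then (6 * (if false then 1 else 8)) else (let p = ((\q.(\r.1)) 6) in (p 6))))
step 2: [beta@0.0] ((0 * (if false then (7 - 2) else ((\u.7) false))) == (if (((\v.v) 8) == (let w = true in 1)) then (6 * (if false then 1 else 8)) else (let p = ((\q.(\r.1)) 6) in (p 6))))
step 3: [if@0.1] ((0 * ((\u.7) false)) == (if (((\v.v) 8) == (let w = true in 1)) then (6 * (if false then 1 else 8)) else (let p = ((\q.(\r.1)) 6) in (p 6))))
step 4: [beta@0.1] ((0 * 7) == (if (((\v.v) 8) == (let w = true in 1)) then (6 * (if false then 1 else 8)) else (let p = ((\q.(\r.1)) 6) in (p 6))))
step 5: [delta@0] (0 == (if (((\v.v) 8) == (let w = true in 1)) then (6 * (if false then 1 else 8)) else (let p = ((\q.(\r.1)) 6) in (p 6))))
step 6: [beta@1.0.0] (0 == (if (8 == (let w = true in 1)) then (6 * (if false then 1 else 8)) else (let p = ((\q.(\r.1)) 6) in (p 6))))
step 7: [let@1.0.1] (0 == (if (8 == 1) then (6 * (if false then 1 else 8)) else (let p = ((\q.(\r.1)) 6) in (p 6))))
step 8: [delta@1.0] (0 == (if false then (6 * (if false then 1 else 8)) else (let p = ((\q.(\r.1)) 6) in (p 6))))
step 9: [if@1] (0 == (let p = ((\q.(\r.1)) 6) in (p 6)))
step 10: [let@1] (0 == (((\q.(\r.1)) 6) 6))
step 11: [beta@1.0] (0 == ((\r.1) 6))
step 12: [beta@1] (0 == 1)
step 13: [delta@root] false

Answer: delta at root : (0 == 1)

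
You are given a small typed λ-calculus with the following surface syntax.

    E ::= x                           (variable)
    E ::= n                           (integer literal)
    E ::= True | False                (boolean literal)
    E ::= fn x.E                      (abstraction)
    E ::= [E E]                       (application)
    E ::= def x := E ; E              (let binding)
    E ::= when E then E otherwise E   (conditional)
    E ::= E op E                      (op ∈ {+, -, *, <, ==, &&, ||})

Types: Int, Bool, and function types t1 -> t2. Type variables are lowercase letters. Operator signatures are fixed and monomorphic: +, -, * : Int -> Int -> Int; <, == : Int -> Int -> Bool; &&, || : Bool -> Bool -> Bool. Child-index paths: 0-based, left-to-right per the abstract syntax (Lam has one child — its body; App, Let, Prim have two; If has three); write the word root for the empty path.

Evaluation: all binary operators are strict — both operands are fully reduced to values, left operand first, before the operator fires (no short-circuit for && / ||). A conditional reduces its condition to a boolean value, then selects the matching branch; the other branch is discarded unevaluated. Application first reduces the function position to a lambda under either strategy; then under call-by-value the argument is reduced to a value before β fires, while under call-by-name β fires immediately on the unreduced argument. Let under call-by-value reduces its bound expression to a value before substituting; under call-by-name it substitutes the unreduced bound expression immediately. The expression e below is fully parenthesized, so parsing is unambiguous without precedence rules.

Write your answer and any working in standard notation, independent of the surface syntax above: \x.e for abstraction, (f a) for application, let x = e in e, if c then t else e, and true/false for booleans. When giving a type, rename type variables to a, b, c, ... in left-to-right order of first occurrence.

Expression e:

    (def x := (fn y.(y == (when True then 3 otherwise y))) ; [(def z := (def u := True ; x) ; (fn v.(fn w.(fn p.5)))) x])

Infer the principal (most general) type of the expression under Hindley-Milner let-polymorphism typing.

Working:
y : a
  unify a ~ Int
  unify Bool ~ Bool
y : Int
  unify Int ~ Int
  unify Int ~ Int
\y._ : Int -> Bool
let x : Int -> Bool
let u : Bool
x : Int -> Bool
let z : Int -> Bool
\p._ : d -> Int
\w._ : c -> d -> Int
\v._ : b -> c -> d -> Int
x : Int -> Bool
  unify b -> c -> d -> Int ~ (Int -> Bool) -> e
  unify b ~ Int -> Bool
  unify c -> d -> Int ~ e
_ _ : c -> d -> Int

Answer: a -> b -> Int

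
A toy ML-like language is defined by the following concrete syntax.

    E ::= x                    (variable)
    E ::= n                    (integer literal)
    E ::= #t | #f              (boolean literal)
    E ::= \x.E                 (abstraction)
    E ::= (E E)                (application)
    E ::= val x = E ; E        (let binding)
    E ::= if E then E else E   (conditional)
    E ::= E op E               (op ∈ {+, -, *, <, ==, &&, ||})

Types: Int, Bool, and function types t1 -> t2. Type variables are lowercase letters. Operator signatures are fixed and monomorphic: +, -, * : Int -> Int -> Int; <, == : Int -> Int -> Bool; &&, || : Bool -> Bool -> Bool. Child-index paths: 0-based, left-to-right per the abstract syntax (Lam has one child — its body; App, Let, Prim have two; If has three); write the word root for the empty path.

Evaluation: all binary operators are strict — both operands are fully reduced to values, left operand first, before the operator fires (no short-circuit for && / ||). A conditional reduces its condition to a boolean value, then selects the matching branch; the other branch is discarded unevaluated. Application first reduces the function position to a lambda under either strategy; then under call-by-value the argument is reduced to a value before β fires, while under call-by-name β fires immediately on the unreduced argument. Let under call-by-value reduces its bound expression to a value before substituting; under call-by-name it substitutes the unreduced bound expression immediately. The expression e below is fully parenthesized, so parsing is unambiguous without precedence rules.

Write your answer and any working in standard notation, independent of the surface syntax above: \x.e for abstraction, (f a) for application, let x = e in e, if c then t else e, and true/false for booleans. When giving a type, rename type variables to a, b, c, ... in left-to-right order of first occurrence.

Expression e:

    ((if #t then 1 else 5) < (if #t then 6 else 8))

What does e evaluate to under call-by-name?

Derivation:
step 0: ((if true then 1 else 5) < (if true then 6 else 8))
step 1: [if@0] (1 < (if true then 6 else 8))
step 2: [if@1] (1 < 6)
step 3: [delta@root] true

Answer: true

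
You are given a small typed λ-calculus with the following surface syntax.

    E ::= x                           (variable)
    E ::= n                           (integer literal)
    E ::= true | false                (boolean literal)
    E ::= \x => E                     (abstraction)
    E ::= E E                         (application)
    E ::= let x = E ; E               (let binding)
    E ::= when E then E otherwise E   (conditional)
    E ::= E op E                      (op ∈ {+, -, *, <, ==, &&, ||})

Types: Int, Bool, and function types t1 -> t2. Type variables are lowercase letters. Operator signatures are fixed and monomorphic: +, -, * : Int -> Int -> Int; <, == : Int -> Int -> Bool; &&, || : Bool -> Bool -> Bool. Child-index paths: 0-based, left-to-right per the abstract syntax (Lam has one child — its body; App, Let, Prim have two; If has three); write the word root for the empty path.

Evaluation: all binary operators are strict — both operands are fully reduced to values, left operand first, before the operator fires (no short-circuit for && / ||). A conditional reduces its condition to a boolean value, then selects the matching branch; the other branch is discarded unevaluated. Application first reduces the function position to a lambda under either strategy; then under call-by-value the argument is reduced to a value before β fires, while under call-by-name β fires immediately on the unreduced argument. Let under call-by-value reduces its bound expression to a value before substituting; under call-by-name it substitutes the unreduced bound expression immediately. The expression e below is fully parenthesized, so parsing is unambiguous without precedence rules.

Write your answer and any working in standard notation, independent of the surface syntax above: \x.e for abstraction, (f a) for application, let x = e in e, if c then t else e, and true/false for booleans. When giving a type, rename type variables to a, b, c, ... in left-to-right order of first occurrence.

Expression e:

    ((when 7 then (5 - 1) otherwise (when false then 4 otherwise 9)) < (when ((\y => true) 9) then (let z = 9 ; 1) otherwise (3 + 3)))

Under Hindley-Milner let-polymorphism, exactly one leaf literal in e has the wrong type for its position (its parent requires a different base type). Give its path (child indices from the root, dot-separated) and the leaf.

Answer: 0.0 : 7

Working:
  unify Int ~ Bool
  FAIL: mismatch Int ~ Bool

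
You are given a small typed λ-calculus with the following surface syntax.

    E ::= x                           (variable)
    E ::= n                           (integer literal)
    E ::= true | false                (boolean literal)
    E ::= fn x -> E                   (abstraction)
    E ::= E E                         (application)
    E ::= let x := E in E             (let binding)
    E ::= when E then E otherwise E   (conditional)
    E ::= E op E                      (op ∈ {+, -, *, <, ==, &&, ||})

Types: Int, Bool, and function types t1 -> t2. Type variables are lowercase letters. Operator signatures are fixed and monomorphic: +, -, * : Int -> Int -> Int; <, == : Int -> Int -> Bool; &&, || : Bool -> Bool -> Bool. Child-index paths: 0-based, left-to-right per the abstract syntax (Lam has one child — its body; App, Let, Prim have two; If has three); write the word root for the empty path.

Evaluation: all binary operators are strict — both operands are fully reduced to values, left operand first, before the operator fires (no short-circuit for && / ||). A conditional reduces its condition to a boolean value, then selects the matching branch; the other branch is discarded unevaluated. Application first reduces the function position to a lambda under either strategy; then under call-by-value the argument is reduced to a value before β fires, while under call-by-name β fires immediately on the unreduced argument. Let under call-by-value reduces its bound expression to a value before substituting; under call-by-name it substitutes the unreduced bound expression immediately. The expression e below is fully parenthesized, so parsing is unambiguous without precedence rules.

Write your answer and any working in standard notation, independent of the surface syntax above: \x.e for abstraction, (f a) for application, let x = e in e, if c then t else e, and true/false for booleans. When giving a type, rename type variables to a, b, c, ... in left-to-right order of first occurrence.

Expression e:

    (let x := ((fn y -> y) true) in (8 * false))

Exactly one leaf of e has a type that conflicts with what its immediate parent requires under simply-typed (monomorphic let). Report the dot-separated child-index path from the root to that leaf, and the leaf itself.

Answer: 1.1 : false

Derivation:
y : a
\y._ : a -> a
  unify a -> a ~ Bool -> b
  unify a ~ Bool
  unify Bool ~ b
_ _ : Bool
let x : Bool
  unify Int ~ Int
  unify Bool ~ Int
  FAIL: mismatch Bool ~ Int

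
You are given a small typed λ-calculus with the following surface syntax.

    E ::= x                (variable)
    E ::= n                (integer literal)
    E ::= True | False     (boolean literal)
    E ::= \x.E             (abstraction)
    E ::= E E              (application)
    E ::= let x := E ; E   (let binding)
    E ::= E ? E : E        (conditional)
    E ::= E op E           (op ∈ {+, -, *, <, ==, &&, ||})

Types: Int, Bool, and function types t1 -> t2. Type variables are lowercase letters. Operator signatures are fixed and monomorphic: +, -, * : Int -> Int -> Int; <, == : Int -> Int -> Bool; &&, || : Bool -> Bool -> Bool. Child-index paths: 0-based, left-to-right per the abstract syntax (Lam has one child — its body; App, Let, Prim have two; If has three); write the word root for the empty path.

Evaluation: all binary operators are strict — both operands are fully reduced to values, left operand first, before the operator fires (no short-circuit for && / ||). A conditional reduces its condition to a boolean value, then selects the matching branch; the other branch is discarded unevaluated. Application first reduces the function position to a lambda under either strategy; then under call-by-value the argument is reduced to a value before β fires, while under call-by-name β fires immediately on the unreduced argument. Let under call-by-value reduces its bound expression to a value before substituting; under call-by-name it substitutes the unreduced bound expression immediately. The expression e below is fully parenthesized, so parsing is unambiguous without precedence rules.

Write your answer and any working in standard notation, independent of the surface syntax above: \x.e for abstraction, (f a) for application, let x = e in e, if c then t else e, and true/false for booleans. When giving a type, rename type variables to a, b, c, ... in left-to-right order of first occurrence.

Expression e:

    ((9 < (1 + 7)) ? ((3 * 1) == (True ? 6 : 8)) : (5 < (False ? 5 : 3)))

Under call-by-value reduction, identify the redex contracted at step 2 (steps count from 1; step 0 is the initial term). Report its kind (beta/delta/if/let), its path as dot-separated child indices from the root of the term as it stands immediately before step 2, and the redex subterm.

Answer: delta at 0 : (9 < 8)

Trace:
step 0: (if (9 < (1 + 7)) then ((3 * 1) == (if true then 6 else 8)) else (5 < (if false then 5 else 3)))
step 1: [delta@0.1] (if (9 < 8) then ((3 * 1) == (if true then 6 else 8)) else (5 < (if false then 5 else 3)))
step 2: [delta@0] (if false then ((3 * 1) == (if true then 6 else 8)) else (5 < (if false then 5 else 3)))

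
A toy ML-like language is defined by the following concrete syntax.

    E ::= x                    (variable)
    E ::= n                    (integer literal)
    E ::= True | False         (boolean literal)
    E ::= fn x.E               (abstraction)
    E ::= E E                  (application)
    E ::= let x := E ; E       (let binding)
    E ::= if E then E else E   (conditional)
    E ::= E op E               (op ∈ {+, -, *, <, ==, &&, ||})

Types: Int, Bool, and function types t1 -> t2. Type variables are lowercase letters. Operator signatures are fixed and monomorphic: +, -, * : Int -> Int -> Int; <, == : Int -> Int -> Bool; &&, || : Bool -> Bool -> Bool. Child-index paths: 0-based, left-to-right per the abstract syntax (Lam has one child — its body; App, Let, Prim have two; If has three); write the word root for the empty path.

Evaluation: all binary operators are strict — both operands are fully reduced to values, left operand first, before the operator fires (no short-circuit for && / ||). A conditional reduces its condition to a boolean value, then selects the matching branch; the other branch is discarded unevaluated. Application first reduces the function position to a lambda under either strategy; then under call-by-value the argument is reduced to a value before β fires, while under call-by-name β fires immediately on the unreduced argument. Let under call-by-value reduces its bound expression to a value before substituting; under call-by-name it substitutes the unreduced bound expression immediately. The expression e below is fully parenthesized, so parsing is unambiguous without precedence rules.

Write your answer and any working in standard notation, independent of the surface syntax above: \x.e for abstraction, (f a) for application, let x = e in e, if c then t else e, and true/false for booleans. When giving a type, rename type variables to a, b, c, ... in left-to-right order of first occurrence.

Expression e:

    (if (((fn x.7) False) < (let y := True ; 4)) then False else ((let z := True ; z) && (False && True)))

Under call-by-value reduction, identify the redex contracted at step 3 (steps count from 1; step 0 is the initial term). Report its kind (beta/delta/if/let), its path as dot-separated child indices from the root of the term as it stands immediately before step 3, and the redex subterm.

Trace:
step 0: (if (((\x.7) false) < (let y = true in 4)) then false else ((let z = true in z) && (false && true)))
step 1: [beta@0.0] (if (7 < (let y = true in 4)) then false else ((let z = true in z) && (false && true)))
step 2: [let@0.1] (if (7 < 4) then false else ((let z = true in z) && (false && true)))
step 3: [delta@0] (if false then false else ((let z = true in z) && (false && true)))

Answer: delta at 0 : (7 < 4)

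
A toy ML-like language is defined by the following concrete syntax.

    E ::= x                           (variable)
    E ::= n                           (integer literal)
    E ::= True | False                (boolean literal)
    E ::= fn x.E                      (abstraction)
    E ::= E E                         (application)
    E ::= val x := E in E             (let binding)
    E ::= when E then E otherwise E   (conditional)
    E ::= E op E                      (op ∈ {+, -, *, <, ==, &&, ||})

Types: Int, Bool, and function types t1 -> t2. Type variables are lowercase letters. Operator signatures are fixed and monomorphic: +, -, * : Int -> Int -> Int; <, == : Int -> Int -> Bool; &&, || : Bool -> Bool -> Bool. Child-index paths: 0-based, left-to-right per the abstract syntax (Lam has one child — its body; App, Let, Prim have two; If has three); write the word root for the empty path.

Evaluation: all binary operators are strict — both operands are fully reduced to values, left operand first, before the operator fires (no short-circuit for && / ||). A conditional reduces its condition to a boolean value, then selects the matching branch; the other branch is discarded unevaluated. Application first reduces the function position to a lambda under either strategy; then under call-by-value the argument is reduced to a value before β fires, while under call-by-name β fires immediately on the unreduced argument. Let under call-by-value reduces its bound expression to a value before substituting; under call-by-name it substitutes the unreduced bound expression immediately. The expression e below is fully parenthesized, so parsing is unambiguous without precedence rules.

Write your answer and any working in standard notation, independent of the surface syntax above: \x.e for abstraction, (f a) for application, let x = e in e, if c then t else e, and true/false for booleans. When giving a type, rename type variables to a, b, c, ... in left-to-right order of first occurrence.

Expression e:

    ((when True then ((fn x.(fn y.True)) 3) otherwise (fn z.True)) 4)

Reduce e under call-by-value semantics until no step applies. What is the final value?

Answer: true

Trace:
step 0: ((if true then ((\x.(\y.true)) 3) else (\z.true)) 4)
step 1: [if@0] (((\x.(\y.true)) 3) 4)
step 2: [beta@0] ((\y.true) 4)
step 3: [beta@root] true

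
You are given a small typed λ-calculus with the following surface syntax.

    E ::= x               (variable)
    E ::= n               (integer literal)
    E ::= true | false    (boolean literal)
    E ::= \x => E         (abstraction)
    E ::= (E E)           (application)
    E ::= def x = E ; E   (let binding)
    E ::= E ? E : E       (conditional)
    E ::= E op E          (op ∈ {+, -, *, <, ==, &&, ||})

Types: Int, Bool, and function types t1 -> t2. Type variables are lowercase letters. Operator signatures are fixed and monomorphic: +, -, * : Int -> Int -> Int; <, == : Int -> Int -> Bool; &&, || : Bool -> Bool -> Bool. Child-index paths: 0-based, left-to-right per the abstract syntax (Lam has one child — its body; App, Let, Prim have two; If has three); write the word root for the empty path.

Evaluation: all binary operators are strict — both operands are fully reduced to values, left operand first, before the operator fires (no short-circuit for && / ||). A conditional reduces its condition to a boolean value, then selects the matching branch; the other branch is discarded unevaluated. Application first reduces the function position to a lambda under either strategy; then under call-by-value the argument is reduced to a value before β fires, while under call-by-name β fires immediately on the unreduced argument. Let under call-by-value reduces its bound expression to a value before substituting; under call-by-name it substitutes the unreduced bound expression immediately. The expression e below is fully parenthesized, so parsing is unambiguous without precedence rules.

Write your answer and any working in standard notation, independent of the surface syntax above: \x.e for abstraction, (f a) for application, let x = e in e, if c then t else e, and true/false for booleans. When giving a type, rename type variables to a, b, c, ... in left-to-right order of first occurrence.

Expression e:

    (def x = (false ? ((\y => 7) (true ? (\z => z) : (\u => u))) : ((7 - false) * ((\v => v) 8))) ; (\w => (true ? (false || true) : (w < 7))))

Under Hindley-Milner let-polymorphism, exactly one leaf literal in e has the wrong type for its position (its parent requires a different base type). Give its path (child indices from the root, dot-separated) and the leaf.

Working:
  unify Bool ~ Bool
\y._ : a -> Int
  unify Bool ~ Bool
z : b
\z._ : b -> b
u : c
\u._ : c -> c
  unify b -> b ~ c -> c
  unify b ~ c
  unify c ~ c
  unify a -> Int ~ (c -> c) -> d
  unify a ~ c -> c
  unify Int ~ d
_ _ : Int
  unify Int ~ Int
  unify Bool ~ Int
  FAIL: mismatch Bool ~ Int

Answer: 0.2.0.1 : false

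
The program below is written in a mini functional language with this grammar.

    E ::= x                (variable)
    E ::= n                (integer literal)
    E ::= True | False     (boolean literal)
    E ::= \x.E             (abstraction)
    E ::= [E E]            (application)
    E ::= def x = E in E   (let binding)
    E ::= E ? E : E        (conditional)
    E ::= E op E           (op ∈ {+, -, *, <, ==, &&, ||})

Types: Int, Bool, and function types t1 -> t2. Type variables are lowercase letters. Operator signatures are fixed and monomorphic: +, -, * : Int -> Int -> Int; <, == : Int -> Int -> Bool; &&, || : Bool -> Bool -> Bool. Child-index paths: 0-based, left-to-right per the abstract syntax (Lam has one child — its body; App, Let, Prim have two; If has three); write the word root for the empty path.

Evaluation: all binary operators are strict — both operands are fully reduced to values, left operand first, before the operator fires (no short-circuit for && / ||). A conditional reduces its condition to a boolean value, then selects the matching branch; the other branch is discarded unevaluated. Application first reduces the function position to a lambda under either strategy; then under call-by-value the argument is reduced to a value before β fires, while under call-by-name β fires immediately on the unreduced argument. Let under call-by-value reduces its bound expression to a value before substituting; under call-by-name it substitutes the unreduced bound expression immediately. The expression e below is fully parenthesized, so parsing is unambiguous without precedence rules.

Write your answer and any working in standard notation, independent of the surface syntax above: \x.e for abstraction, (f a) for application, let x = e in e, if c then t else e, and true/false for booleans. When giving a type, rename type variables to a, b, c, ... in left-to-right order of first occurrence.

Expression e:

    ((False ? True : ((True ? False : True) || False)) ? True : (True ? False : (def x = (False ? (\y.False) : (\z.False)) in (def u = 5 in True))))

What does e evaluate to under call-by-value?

Answer: false

Trace:
step 0: (if (if false then true else ((if true then false else true) || false)) then true else (if true then false else (let x = (if false then (\y.false) else (\z.false)) in (let u = 5 in true))))
step 1: [if@0] (if ((if true then false else true) || false) then true else (if true then false else (let x = (if false then (\y.false) else (\z.false)) in (let u = 5 in true))))
step 2: [if@0.0] (if (false || false) then true else (if true then false else (let x = (if false then (\y.false) else (\z.false)) in (let u = 5 in true))))
step 3: [delta@0] (if false then true else (if true then false else (let x = (if false then (\y.false) else (\z.false)) in (let u = 5 in true))))
step 4: [if@root] (if true then false else (let x = (if false then (\y.false) else (\z.false)) in (let u = 5 in true)))
step 5: [if@root] false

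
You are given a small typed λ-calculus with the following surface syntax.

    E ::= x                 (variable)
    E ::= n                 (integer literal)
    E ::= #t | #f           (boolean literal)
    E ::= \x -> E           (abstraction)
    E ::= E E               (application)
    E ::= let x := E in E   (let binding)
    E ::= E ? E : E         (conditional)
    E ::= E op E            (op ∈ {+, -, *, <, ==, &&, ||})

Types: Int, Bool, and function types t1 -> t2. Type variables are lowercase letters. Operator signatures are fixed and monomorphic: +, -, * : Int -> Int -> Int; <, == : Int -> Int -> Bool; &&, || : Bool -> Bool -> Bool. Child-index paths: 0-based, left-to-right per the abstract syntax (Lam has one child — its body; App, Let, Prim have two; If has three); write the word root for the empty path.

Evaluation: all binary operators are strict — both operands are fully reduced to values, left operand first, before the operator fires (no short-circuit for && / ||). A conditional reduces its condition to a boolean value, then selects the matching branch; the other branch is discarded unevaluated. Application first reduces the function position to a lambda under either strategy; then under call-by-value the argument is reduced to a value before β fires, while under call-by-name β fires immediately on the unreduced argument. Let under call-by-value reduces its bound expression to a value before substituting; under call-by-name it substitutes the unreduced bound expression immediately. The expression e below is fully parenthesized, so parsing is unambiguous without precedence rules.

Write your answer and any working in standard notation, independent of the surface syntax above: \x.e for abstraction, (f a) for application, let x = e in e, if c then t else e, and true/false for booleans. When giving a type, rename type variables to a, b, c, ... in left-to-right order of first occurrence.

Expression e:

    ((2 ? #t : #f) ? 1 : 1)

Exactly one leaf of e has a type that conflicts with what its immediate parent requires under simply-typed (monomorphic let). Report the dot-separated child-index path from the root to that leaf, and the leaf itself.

Answer: 0.0 : 2

Trace:
  unify Int ~ Bool
  FAIL: mismatch Int ~ Bool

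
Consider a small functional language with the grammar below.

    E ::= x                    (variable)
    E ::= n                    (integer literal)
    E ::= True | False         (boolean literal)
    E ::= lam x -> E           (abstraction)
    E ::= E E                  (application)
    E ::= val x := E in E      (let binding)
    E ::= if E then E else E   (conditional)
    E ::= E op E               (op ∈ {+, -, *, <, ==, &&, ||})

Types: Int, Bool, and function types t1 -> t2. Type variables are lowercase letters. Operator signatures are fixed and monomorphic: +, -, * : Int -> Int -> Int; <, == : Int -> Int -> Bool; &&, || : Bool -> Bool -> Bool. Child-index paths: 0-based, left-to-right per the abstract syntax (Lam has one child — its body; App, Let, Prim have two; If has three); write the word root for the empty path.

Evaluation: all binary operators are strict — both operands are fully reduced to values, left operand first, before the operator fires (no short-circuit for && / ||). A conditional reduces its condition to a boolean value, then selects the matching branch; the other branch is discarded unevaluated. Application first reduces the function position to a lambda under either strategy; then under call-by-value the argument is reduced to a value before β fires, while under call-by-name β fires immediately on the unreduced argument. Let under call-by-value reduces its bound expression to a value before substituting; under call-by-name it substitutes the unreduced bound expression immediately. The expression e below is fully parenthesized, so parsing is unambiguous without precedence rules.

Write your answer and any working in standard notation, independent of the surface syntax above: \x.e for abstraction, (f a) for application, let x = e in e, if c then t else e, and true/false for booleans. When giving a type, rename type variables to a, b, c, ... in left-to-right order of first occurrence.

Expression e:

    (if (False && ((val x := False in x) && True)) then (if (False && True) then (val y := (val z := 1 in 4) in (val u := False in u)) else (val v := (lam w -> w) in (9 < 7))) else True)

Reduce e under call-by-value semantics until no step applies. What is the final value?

Answer: true

Trace:
step 0: (if (false && ((let x = false in x) && true)) then (if (false && true) then (let y = (let z = 1 in 4) in (let u = false in u)) else (let v = (\w.w) in (9 < 7))) else true)
step 1: [let@0.1.0] (if (false && (false && true)) then (if (false && true) then (let y = (let z = 1 in 4) in (let u = false in u)) else (let v = (\w.w) in (9 < 7))) else true)
step 2: [delta@0.1] (if (false && false) then (if (false && true) then (let y = (let z = 1 in 4) in (let u = false in u)) else (let v = (\w.w) in (9 < 7))) else true)
step 3: [delta@0] (if false then (if (false && true) then (let y = (let z = 1 in 4) in (let u = false in u)) else (let v = (\w.w) in (9 < 7))) else true)
step 4: [if@root] true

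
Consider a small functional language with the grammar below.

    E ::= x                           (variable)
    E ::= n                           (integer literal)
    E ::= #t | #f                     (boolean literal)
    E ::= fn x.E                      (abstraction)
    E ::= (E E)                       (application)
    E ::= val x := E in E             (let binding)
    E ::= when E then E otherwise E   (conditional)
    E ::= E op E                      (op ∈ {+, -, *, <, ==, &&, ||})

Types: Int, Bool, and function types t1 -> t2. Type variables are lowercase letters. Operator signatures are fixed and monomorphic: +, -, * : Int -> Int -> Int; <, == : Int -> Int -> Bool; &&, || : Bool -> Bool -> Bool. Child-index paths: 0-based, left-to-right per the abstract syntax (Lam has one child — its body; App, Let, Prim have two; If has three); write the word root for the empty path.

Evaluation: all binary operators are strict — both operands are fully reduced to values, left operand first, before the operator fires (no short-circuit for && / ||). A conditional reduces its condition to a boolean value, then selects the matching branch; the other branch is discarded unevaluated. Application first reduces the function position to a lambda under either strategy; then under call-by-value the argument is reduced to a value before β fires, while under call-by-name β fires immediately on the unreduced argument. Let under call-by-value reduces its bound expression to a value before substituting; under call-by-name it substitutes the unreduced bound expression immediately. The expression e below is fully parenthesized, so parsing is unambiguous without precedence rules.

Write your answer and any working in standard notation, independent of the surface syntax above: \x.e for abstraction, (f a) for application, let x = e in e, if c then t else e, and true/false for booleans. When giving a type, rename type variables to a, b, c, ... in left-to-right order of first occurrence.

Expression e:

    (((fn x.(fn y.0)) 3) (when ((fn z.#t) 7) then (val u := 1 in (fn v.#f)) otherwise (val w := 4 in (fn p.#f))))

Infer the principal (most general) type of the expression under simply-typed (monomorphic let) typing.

Answer: Int

Working:
\y._ : b -> Int
\x._ : a -> b -> Int
  unify a -> b -> Int ~ Int -> c
  unify a ~ Int
  unify b -> Int ~ c
_ _ : b -> Int
\z._ : d -> Bool
  unify d -> Bool ~ Int -> e
  unify d ~ Int
  unify Bool ~ e
_ _ : Bool
  unify Bool ~ Bool
let u : Int
\v._ : f -> Bool
let w : Int
\p._ : g -> Bool
  unify f -> Bool ~ g -> Bool
  unify f ~ g
  unify Bool ~ Bool
  unify b -> Int ~ (g -> Bool) -> h
  unify b ~ g -> Bool
  unify Int ~ h
_ _ : Int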